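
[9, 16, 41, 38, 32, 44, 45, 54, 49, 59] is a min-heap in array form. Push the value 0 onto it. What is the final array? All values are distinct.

[0, 9, 41, 38, 16, 44, 45, 54, 49, 59, 32]

append 0 at index 10 → [9, 16, 41, 38, 32, 44, 45, 54, 49, 59, 0]
0 < parent 32 at index 4, swap → [9, 16, 41, 38, 0, 44, 45, 54, 49, 59, 32]
0 < parent 16 at index 1, swap → [9, 0, 41, 38, 16, 44, 45, 54, 49, 59, 32]
0 < parent 9 at index 0, swap → [0, 9, 41, 38, 16, 44, 45, 54, 49, 59, 32]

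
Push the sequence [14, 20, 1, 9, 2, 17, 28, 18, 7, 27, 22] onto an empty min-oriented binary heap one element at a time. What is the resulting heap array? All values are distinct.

[1, 2, 14, 7, 9, 17, 28, 20, 18, 27, 22]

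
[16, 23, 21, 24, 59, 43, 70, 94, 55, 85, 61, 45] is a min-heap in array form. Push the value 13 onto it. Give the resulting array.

append 13 at index 12 → [16, 23, 21, 24, 59, 43, 70, 94, 55, 85, 61, 45, 13]
13 < parent 43 at index 5, swap → [16, 23, 21, 24, 59, 13, 70, 94, 55, 85, 61, 45, 43]
13 < parent 21 at index 2, swap → [16, 23, 13, 24, 59, 21, 70, 94, 55, 85, 61, 45, 43]
13 < parent 16 at index 0, swap → [13, 23, 16, 24, 59, 21, 70, 94, 55, 85, 61, 45, 43]

[13, 23, 16, 24, 59, 21, 70, 94, 55, 85, 61, 45, 43]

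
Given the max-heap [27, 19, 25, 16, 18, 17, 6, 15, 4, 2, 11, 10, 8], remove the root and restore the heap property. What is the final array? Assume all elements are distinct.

remove root 27; move last element 8 to root → [8, 19, 25, 16, 18, 17, 6, 15, 4, 2, 11, 10]
8 vs larger child 25 at index 2, swap → [25, 19, 8, 16, 18, 17, 6, 15, 4, 2, 11, 10]
8 vs larger child 17 at index 5, swap → [25, 19, 17, 16, 18, 8, 6, 15, 4, 2, 11, 10]
8 vs only child 10 at index 11, swap → [25, 19, 17, 16, 18, 10, 6, 15, 4, 2, 11, 8]

[25, 19, 17, 16, 18, 10, 6, 15, 4, 2, 11, 8]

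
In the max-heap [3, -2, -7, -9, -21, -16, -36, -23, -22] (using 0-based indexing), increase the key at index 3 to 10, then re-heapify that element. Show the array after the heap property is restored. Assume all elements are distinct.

set index 3 from -9 to 10 → [3, -2, -7, 10, -21, -16, -36, -23, -22]
10 > parent -2 at index 1, swap → [3, 10, -7, -2, -21, -16, -36, -23, -22]
10 > parent 3 at index 0, swap → [10, 3, -7, -2, -21, -16, -36, -23, -22]

[10, 3, -7, -2, -21, -16, -36, -23, -22]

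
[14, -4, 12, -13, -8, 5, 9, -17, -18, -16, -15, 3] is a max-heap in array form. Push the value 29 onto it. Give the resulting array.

[29, -4, 14, -13, -8, 12, 9, -17, -18, -16, -15, 3, 5]

append 29 at index 12 → [14, -4, 12, -13, -8, 5, 9, -17, -18, -16, -15, 3, 29]
29 > parent 5 at index 5, swap → [14, -4, 12, -13, -8, 29, 9, -17, -18, -16, -15, 3, 5]
29 > parent 12 at index 2, swap → [14, -4, 29, -13, -8, 12, 9, -17, -18, -16, -15, 3, 5]
29 > parent 14 at index 0, swap → [29, -4, 14, -13, -8, 12, 9, -17, -18, -16, -15, 3, 5]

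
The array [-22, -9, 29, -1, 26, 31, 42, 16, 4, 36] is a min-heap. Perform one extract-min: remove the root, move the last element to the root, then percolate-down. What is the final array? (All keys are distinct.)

[-9, -1, 29, 4, 26, 31, 42, 16, 36]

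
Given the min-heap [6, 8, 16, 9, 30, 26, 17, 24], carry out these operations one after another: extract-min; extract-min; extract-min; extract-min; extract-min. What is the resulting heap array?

[24, 30, 26]

extract-min → returns 6:
  remove root 6; move last element 24 to root → [24, 8, 16, 9, 30, 26, 17]
  24 vs smaller child 8 at index 1, swap → [8, 24, 16, 9, 30, 26, 17]
  24 vs smaller child 9 at index 3, swap → [8, 9, 16, 24, 30, 26, 17]
extract-min → returns 8:
  remove root 8; move last element 17 to root → [17, 9, 16, 24, 30, 26]
  17 vs smaller child 9 at index 1, swap → [9, 17, 16, 24, 30, 26]
extract-min → returns 9:
  remove root 9; move last element 26 to root → [26, 17, 16, 24, 30]
  26 vs smaller child 16 at index 2, swap → [16, 17, 26, 24, 30]
extract-min → returns 16:
  remove root 16; move last element 30 to root → [30, 17, 26, 24]
  30 vs smaller child 17 at index 1, swap → [17, 30, 26, 24]
  30 vs only child 24 at index 3, swap → [17, 24, 26, 30]
extract-min → returns 17:
  remove root 17; move last element 30 to root → [30, 24, 26]
  30 vs smaller child 24 at index 1, swap → [24, 30, 26]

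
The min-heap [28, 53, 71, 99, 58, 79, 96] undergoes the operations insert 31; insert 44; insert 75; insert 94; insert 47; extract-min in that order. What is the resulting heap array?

[31, 44, 47, 53, 58, 71, 96, 99, 79, 75, 94]

insert 31:
  append 31 at index 7 → [28, 53, 71, 99, 58, 79, 96, 31]
  31 < parent 99 at index 3, swap → [28, 53, 71, 31, 58, 79, 96, 99]
  31 < parent 53 at index 1, swap → [28, 31, 71, 53, 58, 79, 96, 99]
insert 44:
  append 44 at index 8 → [28, 31, 71, 53, 58, 79, 96, 99, 44]
  44 < parent 53 at index 3, swap → [28, 31, 71, 44, 58, 79, 96, 99, 53]
insert 75:
  append 75 at index 9 → [28, 31, 71, 44, 58, 79, 96, 99, 53, 75] (no swap needed)
insert 94:
  append 94 at index 10 → [28, 31, 71, 44, 58, 79, 96, 99, 53, 75, 94] (no swap needed)
insert 47:
  append 47 at index 11 → [28, 31, 71, 44, 58, 79, 96, 99, 53, 75, 94, 47]
  47 < parent 79 at index 5, swap → [28, 31, 71, 44, 58, 47, 96, 99, 53, 75, 94, 79]
  47 < parent 71 at index 2, swap → [28, 31, 47, 44, 58, 71, 96, 99, 53, 75, 94, 79]
extract-min → returns 28:
  remove root 28; move last element 79 to root → [79, 31, 47, 44, 58, 71, 96, 99, 53, 75, 94]
  79 vs smaller child 31 at index 1, swap → [31, 79, 47, 44, 58, 71, 96, 99, 53, 75, 94]
  79 vs smaller child 44 at index 3, swap → [31, 44, 47, 79, 58, 71, 96, 99, 53, 75, 94]
  79 vs smaller child 53 at index 8, swap → [31, 44, 47, 53, 58, 71, 96, 99, 79, 75, 94]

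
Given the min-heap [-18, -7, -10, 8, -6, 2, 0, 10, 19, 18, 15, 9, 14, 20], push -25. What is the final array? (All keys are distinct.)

[-25, -7, -18, 8, -6, 2, -10, 10, 19, 18, 15, 9, 14, 20, 0]

append -25 at index 14 → [-18, -7, -10, 8, -6, 2, 0, 10, 19, 18, 15, 9, 14, 20, -25]
-25 < parent 0 at index 6, swap → [-18, -7, -10, 8, -6, 2, -25, 10, 19, 18, 15, 9, 14, 20, 0]
-25 < parent -10 at index 2, swap → [-18, -7, -25, 8, -6, 2, -10, 10, 19, 18, 15, 9, 14, 20, 0]
-25 < parent -18 at index 0, swap → [-25, -7, -18, 8, -6, 2, -10, 10, 19, 18, 15, 9, 14, 20, 0]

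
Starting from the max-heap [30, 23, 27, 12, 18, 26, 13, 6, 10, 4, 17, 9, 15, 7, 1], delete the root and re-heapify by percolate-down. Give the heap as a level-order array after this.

remove root 30; move last element 1 to root → [1, 23, 27, 12, 18, 26, 13, 6, 10, 4, 17, 9, 15, 7]
1 vs larger child 27 at index 2, swap → [27, 23, 1, 12, 18, 26, 13, 6, 10, 4, 17, 9, 15, 7]
1 vs larger child 26 at index 5, swap → [27, 23, 26, 12, 18, 1, 13, 6, 10, 4, 17, 9, 15, 7]
1 vs larger child 15 at index 12, swap → [27, 23, 26, 12, 18, 15, 13, 6, 10, 4, 17, 9, 1, 7]

[27, 23, 26, 12, 18, 15, 13, 6, 10, 4, 17, 9, 1, 7]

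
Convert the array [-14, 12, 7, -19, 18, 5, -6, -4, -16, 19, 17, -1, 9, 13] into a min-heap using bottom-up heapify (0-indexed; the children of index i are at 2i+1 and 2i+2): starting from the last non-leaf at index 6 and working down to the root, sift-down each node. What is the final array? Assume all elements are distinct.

sift down from index 6: already satisfies heap property
sift down from index 5:
  5 vs smaller child -1 at index 11, swap → [-14, 12, 7, -19, 18, -1, -6, -4, -16, 19, 17, 5, 9, 13]
sift down from index 4:
  18 vs smaller child 17 at index 10, swap → [-14, 12, 7, -19, 17, -1, -6, -4, -16, 19, 18, 5, 9, 13]
sift down from index 3: already satisfies heap property
sift down from index 2:
  7 vs smaller child -6 at index 6, swap → [-14, 12, -6, -19, 17, -1, 7, -4, -16, 19, 18, 5, 9, 13]
sift down from index 1:
  12 vs smaller child -19 at index 3, swap → [-14, -19, -6, 12, 17, -1, 7, -4, -16, 19, 18, 5, 9, 13]
  12 vs smaller child -16 at index 8, swap → [-14, -19, -6, -16, 17, -1, 7, -4, 12, 19, 18, 5, 9, 13]
sift down from index 0:
  -14 vs smaller child -19 at index 1, swap → [-19, -14, -6, -16, 17, -1, 7, -4, 12, 19, 18, 5, 9, 13]
  -14 vs smaller child -16 at index 3, swap → [-19, -16, -6, -14, 17, -1, 7, -4, 12, 19, 18, 5, 9, 13]

[-19, -16, -6, -14, 17, -1, 7, -4, 12, 19, 18, 5, 9, 13]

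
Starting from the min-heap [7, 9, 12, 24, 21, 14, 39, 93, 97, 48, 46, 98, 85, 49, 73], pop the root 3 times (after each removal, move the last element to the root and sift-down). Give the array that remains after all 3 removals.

extract-min #1 returns 7:
  remove root 7; move last element 73 to root → [73, 9, 12, 24, 21, 14, 39, 93, 97, 48, 46, 98, 85, 49]
  73 vs smaller child 9 at index 1, swap → [9, 73, 12, 24, 21, 14, 39, 93, 97, 48, 46, 98, 85, 49]
  73 vs smaller child 21 at index 4, swap → [9, 21, 12, 24, 73, 14, 39, 93, 97, 48, 46, 98, 85, 49]
  73 vs smaller child 46 at index 10, swap → [9, 21, 12, 24, 46, 14, 39, 93, 97, 48, 73, 98, 85, 49]
extract-min #2 returns 9:
  remove root 9; move last element 49 to root → [49, 21, 12, 24, 46, 14, 39, 93, 97, 48, 73, 98, 85]
  49 vs smaller child 12 at index 2, swap → [12, 21, 49, 24, 46, 14, 39, 93, 97, 48, 73, 98, 85]
  49 vs smaller child 14 at index 5, swap → [12, 21, 14, 24, 46, 49, 39, 93, 97, 48, 73, 98, 85]
extract-min #3 returns 12:
  remove root 12; move last element 85 to root → [85, 21, 14, 24, 46, 49, 39, 93, 97, 48, 73, 98]
  85 vs smaller child 14 at index 2, swap → [14, 21, 85, 24, 46, 49, 39, 93, 97, 48, 73, 98]
  85 vs smaller child 39 at index 6, swap → [14, 21, 39, 24, 46, 49, 85, 93, 97, 48, 73, 98]

[14, 21, 39, 24, 46, 49, 85, 93, 97, 48, 73, 98]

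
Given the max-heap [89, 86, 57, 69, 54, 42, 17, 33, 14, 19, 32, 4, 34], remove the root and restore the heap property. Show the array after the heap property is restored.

[86, 69, 57, 34, 54, 42, 17, 33, 14, 19, 32, 4]

remove root 89; move last element 34 to root → [34, 86, 57, 69, 54, 42, 17, 33, 14, 19, 32, 4]
34 vs larger child 86 at index 1, swap → [86, 34, 57, 69, 54, 42, 17, 33, 14, 19, 32, 4]
34 vs larger child 69 at index 3, swap → [86, 69, 57, 34, 54, 42, 17, 33, 14, 19, 32, 4]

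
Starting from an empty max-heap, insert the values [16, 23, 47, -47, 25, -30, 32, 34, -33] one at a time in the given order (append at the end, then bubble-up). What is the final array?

Insert 16:
  append 16 at index 0 → [16] (no swap needed)
Insert 23:
  append 23 at index 1 → [16, 23]
  23 > parent 16 at index 0, swap → [23, 16]
Insert 47:
  append 47 at index 2 → [23, 16, 47]
  47 > parent 23 at index 0, swap → [47, 16, 23]
Insert -47:
  append -47 at index 3 → [47, 16, 23, -47] (no swap needed)
Insert 25:
  append 25 at index 4 → [47, 16, 23, -47, 25]
  25 > parent 16 at index 1, swap → [47, 25, 23, -47, 16]
Insert -30:
  append -30 at index 5 → [47, 25, 23, -47, 16, -30] (no swap needed)
Insert 32:
  append 32 at index 6 → [47, 25, 23, -47, 16, -30, 32]
  32 > parent 23 at index 2, swap → [47, 25, 32, -47, 16, -30, 23]
Insert 34:
  append 34 at index 7 → [47, 25, 32, -47, 16, -30, 23, 34]
  34 > parent -47 at index 3, swap → [47, 25, 32, 34, 16, -30, 23, -47]
  34 > parent 25 at index 1, swap → [47, 34, 32, 25, 16, -30, 23, -47]
Insert -33:
  append -33 at index 8 → [47, 34, 32, 25, 16, -30, 23, -47, -33] (no swap needed)

[47, 34, 32, 25, 16, -30, 23, -47, -33]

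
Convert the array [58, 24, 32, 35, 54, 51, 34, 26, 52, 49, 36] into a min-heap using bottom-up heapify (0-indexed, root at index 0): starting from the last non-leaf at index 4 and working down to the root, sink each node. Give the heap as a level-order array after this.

[24, 26, 32, 35, 36, 51, 34, 58, 52, 49, 54]

sift down from index 4:
  54 vs smaller child 36 at index 10, swap → [58, 24, 32, 35, 36, 51, 34, 26, 52, 49, 54]
sift down from index 3:
  35 vs smaller child 26 at index 7, swap → [58, 24, 32, 26, 36, 51, 34, 35, 52, 49, 54]
sift down from index 2: already satisfies heap property
sift down from index 1: already satisfies heap property
sift down from index 0:
  58 vs smaller child 24 at index 1, swap → [24, 58, 32, 26, 36, 51, 34, 35, 52, 49, 54]
  58 vs smaller child 26 at index 3, swap → [24, 26, 32, 58, 36, 51, 34, 35, 52, 49, 54]
  58 vs smaller child 35 at index 7, swap → [24, 26, 32, 35, 36, 51, 34, 58, 52, 49, 54]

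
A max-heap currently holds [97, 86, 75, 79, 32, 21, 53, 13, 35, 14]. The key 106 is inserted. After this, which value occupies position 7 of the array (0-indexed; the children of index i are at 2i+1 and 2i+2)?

append 106 at index 10 → [97, 86, 75, 79, 32, 21, 53, 13, 35, 14, 106]
106 > parent 32 at index 4, swap → [97, 86, 75, 79, 106, 21, 53, 13, 35, 14, 32]
106 > parent 86 at index 1, swap → [97, 106, 75, 79, 86, 21, 53, 13, 35, 14, 32]
106 > parent 97 at index 0, swap → [106, 97, 75, 79, 86, 21, 53, 13, 35, 14, 32]
resulting array: [106, 97, 75, 79, 86, 21, 53, 13, 35, 14, 32]

13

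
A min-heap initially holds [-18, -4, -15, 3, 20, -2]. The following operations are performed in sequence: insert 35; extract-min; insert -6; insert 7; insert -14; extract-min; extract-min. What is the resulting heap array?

[-6, -4, -2, 3, 20, 35, 7]

insert 35:
  append 35 at index 6 → [-18, -4, -15, 3, 20, -2, 35] (no swap needed)
extract-min → returns -18:
  remove root -18; move last element 35 to root → [35, -4, -15, 3, 20, -2]
  35 vs smaller child -15 at index 2, swap → [-15, -4, 35, 3, 20, -2]
  35 vs only child -2 at index 5, swap → [-15, -4, -2, 3, 20, 35]
insert -6:
  append -6 at index 6 → [-15, -4, -2, 3, 20, 35, -6]
  -6 < parent -2 at index 2, swap → [-15, -4, -6, 3, 20, 35, -2]
insert 7:
  append 7 at index 7 → [-15, -4, -6, 3, 20, 35, -2, 7] (no swap needed)
insert -14:
  append -14 at index 8 → [-15, -4, -6, 3, 20, 35, -2, 7, -14]
  -14 < parent 3 at index 3, swap → [-15, -4, -6, -14, 20, 35, -2, 7, 3]
  -14 < parent -4 at index 1, swap → [-15, -14, -6, -4, 20, 35, -2, 7, 3]
extract-min → returns -15:
  remove root -15; move last element 3 to root → [3, -14, -6, -4, 20, 35, -2, 7]
  3 vs smaller child -14 at index 1, swap → [-14, 3, -6, -4, 20, 35, -2, 7]
  3 vs smaller child -4 at index 3, swap → [-14, -4, -6, 3, 20, 35, -2, 7]
extract-min → returns -14:
  remove root -14; move last element 7 to root → [7, -4, -6, 3, 20, 35, -2]
  7 vs smaller child -6 at index 2, swap → [-6, -4, 7, 3, 20, 35, -2]
  7 vs smaller child -2 at index 6, swap → [-6, -4, -2, 3, 20, 35, 7]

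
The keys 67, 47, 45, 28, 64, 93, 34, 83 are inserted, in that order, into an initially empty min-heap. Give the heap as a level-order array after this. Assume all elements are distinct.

Insert 67:
  append 67 at index 0 → [67] (no swap needed)
Insert 47:
  append 47 at index 1 → [67, 47]
  47 < parent 67 at index 0, swap → [47, 67]
Insert 45:
  append 45 at index 2 → [47, 67, 45]
  45 < parent 47 at index 0, swap → [45, 67, 47]
Insert 28:
  append 28 at index 3 → [45, 67, 47, 28]
  28 < parent 67 at index 1, swap → [45, 28, 47, 67]
  28 < parent 45 at index 0, swap → [28, 45, 47, 67]
Insert 64:
  append 64 at index 4 → [28, 45, 47, 67, 64] (no swap needed)
Insert 93:
  append 93 at index 5 → [28, 45, 47, 67, 64, 93] (no swap needed)
Insert 34:
  append 34 at index 6 → [28, 45, 47, 67, 64, 93, 34]
  34 < parent 47 at index 2, swap → [28, 45, 34, 67, 64, 93, 47]
Insert 83:
  append 83 at index 7 → [28, 45, 34, 67, 64, 93, 47, 83] (no swap needed)

[28, 45, 34, 67, 64, 93, 47, 83]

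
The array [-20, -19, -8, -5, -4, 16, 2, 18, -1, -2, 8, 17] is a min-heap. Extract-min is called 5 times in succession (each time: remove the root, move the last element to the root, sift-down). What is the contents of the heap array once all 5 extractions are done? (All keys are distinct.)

[-2, -1, 2, 18, 17, 16, 8]

extract-min #1 returns -20:
  remove root -20; move last element 17 to root → [17, -19, -8, -5, -4, 16, 2, 18, -1, -2, 8]
  17 vs smaller child -19 at index 1, swap → [-19, 17, -8, -5, -4, 16, 2, 18, -1, -2, 8]
  17 vs smaller child -5 at index 3, swap → [-19, -5, -8, 17, -4, 16, 2, 18, -1, -2, 8]
  17 vs smaller child -1 at index 8, swap → [-19, -5, -8, -1, -4, 16, 2, 18, 17, -2, 8]
extract-min #2 returns -19:
  remove root -19; move last element 8 to root → [8, -5, -8, -1, -4, 16, 2, 18, 17, -2]
  8 vs smaller child -8 at index 2, swap → [-8, -5, 8, -1, -4, 16, 2, 18, 17, -2]
  8 vs smaller child 2 at index 6, swap → [-8, -5, 2, -1, -4, 16, 8, 18, 17, -2]
extract-min #3 returns -8:
  remove root -8; move last element -2 to root → [-2, -5, 2, -1, -4, 16, 8, 18, 17]
  -2 vs smaller child -5 at index 1, swap → [-5, -2, 2, -1, -4, 16, 8, 18, 17]
  -2 vs smaller child -4 at index 4, swap → [-5, -4, 2, -1, -2, 16, 8, 18, 17]
extract-min #4 returns -5:
  remove root -5; move last element 17 to root → [17, -4, 2, -1, -2, 16, 8, 18]
  17 vs smaller child -4 at index 1, swap → [-4, 17, 2, -1, -2, 16, 8, 18]
  17 vs smaller child -2 at index 4, swap → [-4, -2, 2, -1, 17, 16, 8, 18]
extract-min #5 returns -4:
  remove root -4; move last element 18 to root → [18, -2, 2, -1, 17, 16, 8]
  18 vs smaller child -2 at index 1, swap → [-2, 18, 2, -1, 17, 16, 8]
  18 vs smaller child -1 at index 3, swap → [-2, -1, 2, 18, 17, 16, 8]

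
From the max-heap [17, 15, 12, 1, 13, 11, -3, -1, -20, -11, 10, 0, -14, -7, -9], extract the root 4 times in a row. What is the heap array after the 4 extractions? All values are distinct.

[11, 10, 0, 1, -7, -14, -3, -1, -20, -11, -9]

extract-max #1 returns 17:
  remove root 17; move last element -9 to root → [-9, 15, 12, 1, 13, 11, -3, -1, -20, -11, 10, 0, -14, -7]
  -9 vs larger child 15 at index 1, swap → [15, -9, 12, 1, 13, 11, -3, -1, -20, -11, 10, 0, -14, -7]
  -9 vs larger child 13 at index 4, swap → [15, 13, 12, 1, -9, 11, -3, -1, -20, -11, 10, 0, -14, -7]
  -9 vs larger child 10 at index 10, swap → [15, 13, 12, 1, 10, 11, -3, -1, -20, -11, -9, 0, -14, -7]
extract-max #2 returns 15:
  remove root 15; move last element -7 to root → [-7, 13, 12, 1, 10, 11, -3, -1, -20, -11, -9, 0, -14]
  -7 vs larger child 13 at index 1, swap → [13, -7, 12, 1, 10, 11, -3, -1, -20, -11, -9, 0, -14]
  -7 vs larger child 10 at index 4, swap → [13, 10, 12, 1, -7, 11, -3, -1, -20, -11, -9, 0, -14]
extract-max #3 returns 13:
  remove root 13; move last element -14 to root → [-14, 10, 12, 1, -7, 11, -3, -1, -20, -11, -9, 0]
  -14 vs larger child 12 at index 2, swap → [12, 10, -14, 1, -7, 11, -3, -1, -20, -11, -9, 0]
  -14 vs larger child 11 at index 5, swap → [12, 10, 11, 1, -7, -14, -3, -1, -20, -11, -9, 0]
  -14 vs only child 0 at index 11, swap → [12, 10, 11, 1, -7, 0, -3, -1, -20, -11, -9, -14]
extract-max #4 returns 12:
  remove root 12; move last element -14 to root → [-14, 10, 11, 1, -7, 0, -3, -1, -20, -11, -9]
  -14 vs larger child 11 at index 2, swap → [11, 10, -14, 1, -7, 0, -3, -1, -20, -11, -9]
  -14 vs larger child 0 at index 5, swap → [11, 10, 0, 1, -7, -14, -3, -1, -20, -11, -9]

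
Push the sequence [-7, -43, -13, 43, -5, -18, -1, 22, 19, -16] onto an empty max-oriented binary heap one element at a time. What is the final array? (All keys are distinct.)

[43, 22, -1, 19, -7, -18, -13, -43, -5, -16]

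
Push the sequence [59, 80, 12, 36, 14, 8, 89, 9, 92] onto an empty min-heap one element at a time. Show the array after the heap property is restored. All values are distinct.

[8, 9, 12, 14, 36, 59, 89, 80, 92]

Insert 59:
  append 59 at index 0 → [59] (no swap needed)
Insert 80:
  append 80 at index 1 → [59, 80] (no swap needed)
Insert 12:
  append 12 at index 2 → [59, 80, 12]
  12 < parent 59 at index 0, swap → [12, 80, 59]
Insert 36:
  append 36 at index 3 → [12, 80, 59, 36]
  36 < parent 80 at index 1, swap → [12, 36, 59, 80]
Insert 14:
  append 14 at index 4 → [12, 36, 59, 80, 14]
  14 < parent 36 at index 1, swap → [12, 14, 59, 80, 36]
Insert 8:
  append 8 at index 5 → [12, 14, 59, 80, 36, 8]
  8 < parent 59 at index 2, swap → [12, 14, 8, 80, 36, 59]
  8 < parent 12 at index 0, swap → [8, 14, 12, 80, 36, 59]
Insert 89:
  append 89 at index 6 → [8, 14, 12, 80, 36, 59, 89] (no swap needed)
Insert 9:
  append 9 at index 7 → [8, 14, 12, 80, 36, 59, 89, 9]
  9 < parent 80 at index 3, swap → [8, 14, 12, 9, 36, 59, 89, 80]
  9 < parent 14 at index 1, swap → [8, 9, 12, 14, 36, 59, 89, 80]
Insert 92:
  append 92 at index 8 → [8, 9, 12, 14, 36, 59, 89, 80, 92] (no swap needed)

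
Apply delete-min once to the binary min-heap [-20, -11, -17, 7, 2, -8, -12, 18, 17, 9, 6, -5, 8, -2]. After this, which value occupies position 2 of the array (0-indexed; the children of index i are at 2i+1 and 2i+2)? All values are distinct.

-12

remove root -20; move last element -2 to root → [-2, -11, -17, 7, 2, -8, -12, 18, 17, 9, 6, -5, 8]
-2 vs smaller child -17 at index 2, swap → [-17, -11, -2, 7, 2, -8, -12, 18, 17, 9, 6, -5, 8]
-2 vs smaller child -12 at index 6, swap → [-17, -11, -12, 7, 2, -8, -2, 18, 17, 9, 6, -5, 8]
resulting array: [-17, -11, -12, 7, 2, -8, -2, 18, 17, 9, 6, -5, 8]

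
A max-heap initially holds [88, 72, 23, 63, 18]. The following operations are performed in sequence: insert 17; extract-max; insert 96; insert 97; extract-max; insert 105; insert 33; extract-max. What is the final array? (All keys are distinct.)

[96, 63, 72, 33, 18, 23, 17]

insert 17:
  append 17 at index 5 → [88, 72, 23, 63, 18, 17] (no swap needed)
extract-max → returns 88:
  remove root 88; move last element 17 to root → [17, 72, 23, 63, 18]
  17 vs larger child 72 at index 1, swap → [72, 17, 23, 63, 18]
  17 vs larger child 63 at index 3, swap → [72, 63, 23, 17, 18]
insert 96:
  append 96 at index 5 → [72, 63, 23, 17, 18, 96]
  96 > parent 23 at index 2, swap → [72, 63, 96, 17, 18, 23]
  96 > parent 72 at index 0, swap → [96, 63, 72, 17, 18, 23]
insert 97:
  append 97 at index 6 → [96, 63, 72, 17, 18, 23, 97]
  97 > parent 72 at index 2, swap → [96, 63, 97, 17, 18, 23, 72]
  97 > parent 96 at index 0, swap → [97, 63, 96, 17, 18, 23, 72]
extract-max → returns 97:
  remove root 97; move last element 72 to root → [72, 63, 96, 17, 18, 23]
  72 vs larger child 96 at index 2, swap → [96, 63, 72, 17, 18, 23]
insert 105:
  append 105 at index 6 → [96, 63, 72, 17, 18, 23, 105]
  105 > parent 72 at index 2, swap → [96, 63, 105, 17, 18, 23, 72]
  105 > parent 96 at index 0, swap → [105, 63, 96, 17, 18, 23, 72]
insert 33:
  append 33 at index 7 → [105, 63, 96, 17, 18, 23, 72, 33]
  33 > parent 17 at index 3, swap → [105, 63, 96, 33, 18, 23, 72, 17]
extract-max → returns 105:
  remove root 105; move last element 17 to root → [17, 63, 96, 33, 18, 23, 72]
  17 vs larger child 96 at index 2, swap → [96, 63, 17, 33, 18, 23, 72]
  17 vs larger child 72 at index 6, swap → [96, 63, 72, 33, 18, 23, 17]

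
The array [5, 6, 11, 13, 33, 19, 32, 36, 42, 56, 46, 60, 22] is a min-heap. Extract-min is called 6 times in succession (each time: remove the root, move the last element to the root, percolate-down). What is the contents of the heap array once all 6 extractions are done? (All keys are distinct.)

extract-min #1 returns 5:
  remove root 5; move last element 22 to root → [22, 6, 11, 13, 33, 19, 32, 36, 42, 56, 46, 60]
  22 vs smaller child 6 at index 1, swap → [6, 22, 11, 13, 33, 19, 32, 36, 42, 56, 46, 60]
  22 vs smaller child 13 at index 3, swap → [6, 13, 11, 22, 33, 19, 32, 36, 42, 56, 46, 60]
extract-min #2 returns 6:
  remove root 6; move last element 60 to root → [60, 13, 11, 22, 33, 19, 32, 36, 42, 56, 46]
  60 vs smaller child 11 at index 2, swap → [11, 13, 60, 22, 33, 19, 32, 36, 42, 56, 46]
  60 vs smaller child 19 at index 5, swap → [11, 13, 19, 22, 33, 60, 32, 36, 42, 56, 46]
extract-min #3 returns 11:
  remove root 11; move last element 46 to root → [46, 13, 19, 22, 33, 60, 32, 36, 42, 56]
  46 vs smaller child 13 at index 1, swap → [13, 46, 19, 22, 33, 60, 32, 36, 42, 56]
  46 vs smaller child 22 at index 3, swap → [13, 22, 19, 46, 33, 60, 32, 36, 42, 56]
  46 vs smaller child 36 at index 7, swap → [13, 22, 19, 36, 33, 60, 32, 46, 42, 56]
extract-min #4 returns 13:
  remove root 13; move last element 56 to root → [56, 22, 19, 36, 33, 60, 32, 46, 42]
  56 vs smaller child 19 at index 2, swap → [19, 22, 56, 36, 33, 60, 32, 46, 42]
  56 vs smaller child 32 at index 6, swap → [19, 22, 32, 36, 33, 60, 56, 46, 42]
extract-min #5 returns 19:
  remove root 19; move last element 42 to root → [42, 22, 32, 36, 33, 60, 56, 46]
  42 vs smaller child 22 at index 1, swap → [22, 42, 32, 36, 33, 60, 56, 46]
  42 vs smaller child 33 at index 4, swap → [22, 33, 32, 36, 42, 60, 56, 46]
extract-min #6 returns 22:
  remove root 22; move last element 46 to root → [46, 33, 32, 36, 42, 60, 56]
  46 vs smaller child 32 at index 2, swap → [32, 33, 46, 36, 42, 60, 56]

[32, 33, 46, 36, 42, 60, 56]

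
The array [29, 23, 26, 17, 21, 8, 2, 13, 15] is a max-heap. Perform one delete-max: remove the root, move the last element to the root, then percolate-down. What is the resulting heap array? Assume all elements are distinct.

[26, 23, 15, 17, 21, 8, 2, 13]

remove root 29; move last element 15 to root → [15, 23, 26, 17, 21, 8, 2, 13]
15 vs larger child 26 at index 2, swap → [26, 23, 15, 17, 21, 8, 2, 13]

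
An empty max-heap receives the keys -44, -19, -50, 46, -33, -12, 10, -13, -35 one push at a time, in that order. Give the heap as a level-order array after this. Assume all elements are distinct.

Insert -44:
  append -44 at index 0 → [-44] (no swap needed)
Insert -19:
  append -19 at index 1 → [-44, -19]
  -19 > parent -44 at index 0, swap → [-19, -44]
Insert -50:
  append -50 at index 2 → [-19, -44, -50] (no swap needed)
Insert 46:
  append 46 at index 3 → [-19, -44, -50, 46]
  46 > parent -44 at index 1, swap → [-19, 46, -50, -44]
  46 > parent -19 at index 0, swap → [46, -19, -50, -44]
Insert -33:
  append -33 at index 4 → [46, -19, -50, -44, -33] (no swap needed)
Insert -12:
  append -12 at index 5 → [46, -19, -50, -44, -33, -12]
  -12 > parent -50 at index 2, swap → [46, -19, -12, -44, -33, -50]
Insert 10:
  append 10 at index 6 → [46, -19, -12, -44, -33, -50, 10]
  10 > parent -12 at index 2, swap → [46, -19, 10, -44, -33, -50, -12]
Insert -13:
  append -13 at index 7 → [46, -19, 10, -44, -33, -50, -12, -13]
  -13 > parent -44 at index 3, swap → [46, -19, 10, -13, -33, -50, -12, -44]
  -13 > parent -19 at index 1, swap → [46, -13, 10, -19, -33, -50, -12, -44]
Insert -35:
  append -35 at index 8 → [46, -13, 10, -19, -33, -50, -12, -44, -35] (no swap needed)

[46, -13, 10, -19, -33, -50, -12, -44, -35]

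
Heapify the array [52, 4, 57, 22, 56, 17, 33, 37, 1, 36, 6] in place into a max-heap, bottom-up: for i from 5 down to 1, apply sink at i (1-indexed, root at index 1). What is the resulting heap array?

sift down from index 5: already satisfies heap property
sift down from index 4:
  22 vs larger child 37 at index 8, swap → [52, 4, 57, 37, 56, 17, 33, 22, 1, 36, 6]
sift down from index 3: already satisfies heap property
sift down from index 2:
  4 vs larger child 56 at index 5, swap → [52, 56, 57, 37, 4, 17, 33, 22, 1, 36, 6]
  4 vs larger child 36 at index 10, swap → [52, 56, 57, 37, 36, 17, 33, 22, 1, 4, 6]
sift down from index 1:
  52 vs larger child 57 at index 3, swap → [57, 56, 52, 37, 36, 17, 33, 22, 1, 4, 6]

[57, 56, 52, 37, 36, 17, 33, 22, 1, 4, 6]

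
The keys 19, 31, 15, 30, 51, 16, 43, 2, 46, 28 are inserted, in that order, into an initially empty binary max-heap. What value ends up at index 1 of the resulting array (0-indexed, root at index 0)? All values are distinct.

46

Insert 19:
  append 19 at index 0 → [19] (no swap needed)
Insert 31:
  append 31 at index 1 → [19, 31]
  31 > parent 19 at index 0, swap → [31, 19]
Insert 15:
  append 15 at index 2 → [31, 19, 15] (no swap needed)
Insert 30:
  append 30 at index 3 → [31, 19, 15, 30]
  30 > parent 19 at index 1, swap → [31, 30, 15, 19]
Insert 51:
  append 51 at index 4 → [31, 30, 15, 19, 51]
  51 > parent 30 at index 1, swap → [31, 51, 15, 19, 30]
  51 > parent 31 at index 0, swap → [51, 31, 15, 19, 30]
Insert 16:
  append 16 at index 5 → [51, 31, 15, 19, 30, 16]
  16 > parent 15 at index 2, swap → [51, 31, 16, 19, 30, 15]
Insert 43:
  append 43 at index 6 → [51, 31, 16, 19, 30, 15, 43]
  43 > parent 16 at index 2, swap → [51, 31, 43, 19, 30, 15, 16]
Insert 2:
  append 2 at index 7 → [51, 31, 43, 19, 30, 15, 16, 2] (no swap needed)
Insert 46:
  append 46 at index 8 → [51, 31, 43, 19, 30, 15, 16, 2, 46]
  46 > parent 19 at index 3, swap → [51, 31, 43, 46, 30, 15, 16, 2, 19]
  46 > parent 31 at index 1, swap → [51, 46, 43, 31, 30, 15, 16, 2, 19]
Insert 28:
  append 28 at index 9 → [51, 46, 43, 31, 30, 15, 16, 2, 19, 28] (no swap needed)
resulting array: [51, 46, 43, 31, 30, 15, 16, 2, 19, 28]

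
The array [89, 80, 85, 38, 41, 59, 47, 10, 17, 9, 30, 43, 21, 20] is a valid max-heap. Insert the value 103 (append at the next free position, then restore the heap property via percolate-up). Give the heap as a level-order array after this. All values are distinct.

append 103 at index 14 → [89, 80, 85, 38, 41, 59, 47, 10, 17, 9, 30, 43, 21, 20, 103]
103 > parent 47 at index 6, swap → [89, 80, 85, 38, 41, 59, 103, 10, 17, 9, 30, 43, 21, 20, 47]
103 > parent 85 at index 2, swap → [89, 80, 103, 38, 41, 59, 85, 10, 17, 9, 30, 43, 21, 20, 47]
103 > parent 89 at index 0, swap → [103, 80, 89, 38, 41, 59, 85, 10, 17, 9, 30, 43, 21, 20, 47]

[103, 80, 89, 38, 41, 59, 85, 10, 17, 9, 30, 43, 21, 20, 47]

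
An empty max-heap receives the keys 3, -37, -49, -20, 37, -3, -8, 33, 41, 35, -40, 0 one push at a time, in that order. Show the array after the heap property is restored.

[41, 37, 0, 33, 35, -3, -8, -37, 3, -20, -40, -49]

Insert 3:
  append 3 at index 0 → [3] (no swap needed)
Insert -37:
  append -37 at index 1 → [3, -37] (no swap needed)
Insert -49:
  append -49 at index 2 → [3, -37, -49] (no swap needed)
Insert -20:
  append -20 at index 3 → [3, -37, -49, -20]
  -20 > parent -37 at index 1, swap → [3, -20, -49, -37]
Insert 37:
  append 37 at index 4 → [3, -20, -49, -37, 37]
  37 > parent -20 at index 1, swap → [3, 37, -49, -37, -20]
  37 > parent 3 at index 0, swap → [37, 3, -49, -37, -20]
Insert -3:
  append -3 at index 5 → [37, 3, -49, -37, -20, -3]
  -3 > parent -49 at index 2, swap → [37, 3, -3, -37, -20, -49]
Insert -8:
  append -8 at index 6 → [37, 3, -3, -37, -20, -49, -8] (no swap needed)
Insert 33:
  append 33 at index 7 → [37, 3, -3, -37, -20, -49, -8, 33]
  33 > parent -37 at index 3, swap → [37, 3, -3, 33, -20, -49, -8, -37]
  33 > parent 3 at index 1, swap → [37, 33, -3, 3, -20, -49, -8, -37]
Insert 41:
  append 41 at index 8 → [37, 33, -3, 3, -20, -49, -8, -37, 41]
  41 > parent 3 at index 3, swap → [37, 33, -3, 41, -20, -49, -8, -37, 3]
  41 > parent 33 at index 1, swap → [37, 41, -3, 33, -20, -49, -8, -37, 3]
  41 > parent 37 at index 0, swap → [41, 37, -3, 33, -20, -49, -8, -37, 3]
Insert 35:
  append 35 at index 9 → [41, 37, -3, 33, -20, -49, -8, -37, 3, 35]
  35 > parent -20 at index 4, swap → [41, 37, -3, 33, 35, -49, -8, -37, 3, -20]
Insert -40:
  append -40 at index 10 → [41, 37, -3, 33, 35, -49, -8, -37, 3, -20, -40] (no swap needed)
Insert 0:
  append 0 at index 11 → [41, 37, -3, 33, 35, -49, -8, -37, 3, -20, -40, 0]
  0 > parent -49 at index 5, swap → [41, 37, -3, 33, 35, 0, -8, -37, 3, -20, -40, -49]
  0 > parent -3 at index 2, swap → [41, 37, 0, 33, 35, -3, -8, -37, 3, -20, -40, -49]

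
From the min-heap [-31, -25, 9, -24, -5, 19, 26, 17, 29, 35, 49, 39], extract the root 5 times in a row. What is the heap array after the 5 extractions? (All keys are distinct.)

[17, 29, 19, 39, 35, 49, 26]

extract-min #1 returns -31:
  remove root -31; move last element 39 to root → [39, -25, 9, -24, -5, 19, 26, 17, 29, 35, 49]
  39 vs smaller child -25 at index 1, swap → [-25, 39, 9, -24, -5, 19, 26, 17, 29, 35, 49]
  39 vs smaller child -24 at index 3, swap → [-25, -24, 9, 39, -5, 19, 26, 17, 29, 35, 49]
  39 vs smaller child 17 at index 7, swap → [-25, -24, 9, 17, -5, 19, 26, 39, 29, 35, 49]
extract-min #2 returns -25:
  remove root -25; move last element 49 to root → [49, -24, 9, 17, -5, 19, 26, 39, 29, 35]
  49 vs smaller child -24 at index 1, swap → [-24, 49, 9, 17, -5, 19, 26, 39, 29, 35]
  49 vs smaller child -5 at index 4, swap → [-24, -5, 9, 17, 49, 19, 26, 39, 29, 35]
  49 vs only child 35 at index 9, swap → [-24, -5, 9, 17, 35, 19, 26, 39, 29, 49]
extract-min #3 returns -24:
  remove root -24; move last element 49 to root → [49, -5, 9, 17, 35, 19, 26, 39, 29]
  49 vs smaller child -5 at index 1, swap → [-5, 49, 9, 17, 35, 19, 26, 39, 29]
  49 vs smaller child 17 at index 3, swap → [-5, 17, 9, 49, 35, 19, 26, 39, 29]
  49 vs smaller child 29 at index 8, swap → [-5, 17, 9, 29, 35, 19, 26, 39, 49]
extract-min #4 returns -5:
  remove root -5; move last element 49 to root → [49, 17, 9, 29, 35, 19, 26, 39]
  49 vs smaller child 9 at index 2, swap → [9, 17, 49, 29, 35, 19, 26, 39]
  49 vs smaller child 19 at index 5, swap → [9, 17, 19, 29, 35, 49, 26, 39]
extract-min #5 returns 9:
  remove root 9; move last element 39 to root → [39, 17, 19, 29, 35, 49, 26]
  39 vs smaller child 17 at index 1, swap → [17, 39, 19, 29, 35, 49, 26]
  39 vs smaller child 29 at index 3, swap → [17, 29, 19, 39, 35, 49, 26]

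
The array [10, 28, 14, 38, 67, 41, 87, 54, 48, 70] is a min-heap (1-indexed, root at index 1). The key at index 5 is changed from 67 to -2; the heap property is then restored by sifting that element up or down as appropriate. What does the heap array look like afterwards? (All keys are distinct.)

[-2, 10, 14, 38, 28, 41, 87, 54, 48, 70]

set index 5 from 67 to -2 → [10, 28, 14, 38, -2, 41, 87, 54, 48, 70]
-2 < parent 28 at index 2, swap → [10, -2, 14, 38, 28, 41, 87, 54, 48, 70]
-2 < parent 10 at index 1, swap → [-2, 10, 14, 38, 28, 41, 87, 54, 48, 70]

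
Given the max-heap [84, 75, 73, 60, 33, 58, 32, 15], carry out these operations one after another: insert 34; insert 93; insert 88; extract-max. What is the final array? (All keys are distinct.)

[88, 84, 73, 60, 75, 58, 32, 15, 34, 33]

insert 34:
  append 34 at index 8 → [84, 75, 73, 60, 33, 58, 32, 15, 34] (no swap needed)
insert 93:
  append 93 at index 9 → [84, 75, 73, 60, 33, 58, 32, 15, 34, 93]
  93 > parent 33 at index 4, swap → [84, 75, 73, 60, 93, 58, 32, 15, 34, 33]
  93 > parent 75 at index 1, swap → [84, 93, 73, 60, 75, 58, 32, 15, 34, 33]
  93 > parent 84 at index 0, swap → [93, 84, 73, 60, 75, 58, 32, 15, 34, 33]
insert 88:
  append 88 at index 10 → [93, 84, 73, 60, 75, 58, 32, 15, 34, 33, 88]
  88 > parent 75 at index 4, swap → [93, 84, 73, 60, 88, 58, 32, 15, 34, 33, 75]
  88 > parent 84 at index 1, swap → [93, 88, 73, 60, 84, 58, 32, 15, 34, 33, 75]
extract-max → returns 93:
  remove root 93; move last element 75 to root → [75, 88, 73, 60, 84, 58, 32, 15, 34, 33]
  75 vs larger child 88 at index 1, swap → [88, 75, 73, 60, 84, 58, 32, 15, 34, 33]
  75 vs larger child 84 at index 4, swap → [88, 84, 73, 60, 75, 58, 32, 15, 34, 33]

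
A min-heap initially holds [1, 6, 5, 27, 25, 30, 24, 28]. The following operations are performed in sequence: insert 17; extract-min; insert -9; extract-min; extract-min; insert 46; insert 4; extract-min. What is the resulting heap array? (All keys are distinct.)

insert 17:
  append 17 at index 8 → [1, 6, 5, 27, 25, 30, 24, 28, 17]
  17 < parent 27 at index 3, swap → [1, 6, 5, 17, 25, 30, 24, 28, 27]
extract-min → returns 1:
  remove root 1; move last element 27 to root → [27, 6, 5, 17, 25, 30, 24, 28]
  27 vs smaller child 5 at index 2, swap → [5, 6, 27, 17, 25, 30, 24, 28]
  27 vs smaller child 24 at index 6, swap → [5, 6, 24, 17, 25, 30, 27, 28]
insert -9:
  append -9 at index 8 → [5, 6, 24, 17, 25, 30, 27, 28, -9]
  -9 < parent 17 at index 3, swap → [5, 6, 24, -9, 25, 30, 27, 28, 17]
  -9 < parent 6 at index 1, swap → [5, -9, 24, 6, 25, 30, 27, 28, 17]
  -9 < parent 5 at index 0, swap → [-9, 5, 24, 6, 25, 30, 27, 28, 17]
extract-min → returns -9:
  remove root -9; move last element 17 to root → [17, 5, 24, 6, 25, 30, 27, 28]
  17 vs smaller child 5 at index 1, swap → [5, 17, 24, 6, 25, 30, 27, 28]
  17 vs smaller child 6 at index 3, swap → [5, 6, 24, 17, 25, 30, 27, 28]
extract-min → returns 5:
  remove root 5; move last element 28 to root → [28, 6, 24, 17, 25, 30, 27]
  28 vs smaller child 6 at index 1, swap → [6, 28, 24, 17, 25, 30, 27]
  28 vs smaller child 17 at index 3, swap → [6, 17, 24, 28, 25, 30, 27]
insert 46:
  append 46 at index 7 → [6, 17, 24, 28, 25, 30, 27, 46] (no swap needed)
insert 4:
  append 4 at index 8 → [6, 17, 24, 28, 25, 30, 27, 46, 4]
  4 < parent 28 at index 3, swap → [6, 17, 24, 4, 25, 30, 27, 46, 28]
  4 < parent 17 at index 1, swap → [6, 4, 24, 17, 25, 30, 27, 46, 28]
  4 < parent 6 at index 0, swap → [4, 6, 24, 17, 25, 30, 27, 46, 28]
extract-min → returns 4:
  remove root 4; move last element 28 to root → [28, 6, 24, 17, 25, 30, 27, 46]
  28 vs smaller child 6 at index 1, swap → [6, 28, 24, 17, 25, 30, 27, 46]
  28 vs smaller child 17 at index 3, swap → [6, 17, 24, 28, 25, 30, 27, 46]

[6, 17, 24, 28, 25, 30, 27, 46]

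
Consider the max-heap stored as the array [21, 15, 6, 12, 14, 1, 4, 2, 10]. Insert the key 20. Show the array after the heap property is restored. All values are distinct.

append 20 at index 9 → [21, 15, 6, 12, 14, 1, 4, 2, 10, 20]
20 > parent 14 at index 4, swap → [21, 15, 6, 12, 20, 1, 4, 2, 10, 14]
20 > parent 15 at index 1, swap → [21, 20, 6, 12, 15, 1, 4, 2, 10, 14]

[21, 20, 6, 12, 15, 1, 4, 2, 10, 14]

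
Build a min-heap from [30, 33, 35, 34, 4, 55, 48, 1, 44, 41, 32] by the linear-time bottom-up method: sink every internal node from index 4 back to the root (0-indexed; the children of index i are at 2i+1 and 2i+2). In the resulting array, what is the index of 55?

sift down from index 4: already satisfies heap property
sift down from index 3:
  34 vs smaller child 1 at index 7, swap → [30, 33, 35, 1, 4, 55, 48, 34, 44, 41, 32]
sift down from index 2: already satisfies heap property
sift down from index 1:
  33 vs smaller child 1 at index 3, swap → [30, 1, 35, 33, 4, 55, 48, 34, 44, 41, 32]
sift down from index 0:
  30 vs smaller child 1 at index 1, swap → [1, 30, 35, 33, 4, 55, 48, 34, 44, 41, 32]
  30 vs smaller child 4 at index 4, swap → [1, 4, 35, 33, 30, 55, 48, 34, 44, 41, 32]
resulting array: [1, 4, 35, 33, 30, 55, 48, 34, 44, 41, 32]

5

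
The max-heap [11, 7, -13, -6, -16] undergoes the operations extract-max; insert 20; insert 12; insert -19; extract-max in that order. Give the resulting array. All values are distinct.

[12, 7, -13, -16, -6, -19]

extract-max → returns 11:
  remove root 11; move last element -16 to root → [-16, 7, -13, -6]
  -16 vs larger child 7 at index 1, swap → [7, -16, -13, -6]
  -16 vs only child -6 at index 3, swap → [7, -6, -13, -16]
insert 20:
  append 20 at index 4 → [7, -6, -13, -16, 20]
  20 > parent -6 at index 1, swap → [7, 20, -13, -16, -6]
  20 > parent 7 at index 0, swap → [20, 7, -13, -16, -6]
insert 12:
  append 12 at index 5 → [20, 7, -13, -16, -6, 12]
  12 > parent -13 at index 2, swap → [20, 7, 12, -16, -6, -13]
insert -19:
  append -19 at index 6 → [20, 7, 12, -16, -6, -13, -19] (no swap needed)
extract-max → returns 20:
  remove root 20; move last element -19 to root → [-19, 7, 12, -16, -6, -13]
  -19 vs larger child 12 at index 2, swap → [12, 7, -19, -16, -6, -13]
  -19 vs only child -13 at index 5, swap → [12, 7, -13, -16, -6, -19]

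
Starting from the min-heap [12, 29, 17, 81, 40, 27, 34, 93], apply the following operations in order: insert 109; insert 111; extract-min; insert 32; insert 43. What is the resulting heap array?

insert 109:
  append 109 at index 8 → [12, 29, 17, 81, 40, 27, 34, 93, 109] (no swap needed)
insert 111:
  append 111 at index 9 → [12, 29, 17, 81, 40, 27, 34, 93, 109, 111] (no swap needed)
extract-min → returns 12:
  remove root 12; move last element 111 to root → [111, 29, 17, 81, 40, 27, 34, 93, 109]
  111 vs smaller child 17 at index 2, swap → [17, 29, 111, 81, 40, 27, 34, 93, 109]
  111 vs smaller child 27 at index 5, swap → [17, 29, 27, 81, 40, 111, 34, 93, 109]
insert 32:
  append 32 at index 9 → [17, 29, 27, 81, 40, 111, 34, 93, 109, 32]
  32 < parent 40 at index 4, swap → [17, 29, 27, 81, 32, 111, 34, 93, 109, 40]
insert 43:
  append 43 at index 10 → [17, 29, 27, 81, 32, 111, 34, 93, 109, 40, 43] (no swap needed)

[17, 29, 27, 81, 32, 111, 34, 93, 109, 40, 43]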